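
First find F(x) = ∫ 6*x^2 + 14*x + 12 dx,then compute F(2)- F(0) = 68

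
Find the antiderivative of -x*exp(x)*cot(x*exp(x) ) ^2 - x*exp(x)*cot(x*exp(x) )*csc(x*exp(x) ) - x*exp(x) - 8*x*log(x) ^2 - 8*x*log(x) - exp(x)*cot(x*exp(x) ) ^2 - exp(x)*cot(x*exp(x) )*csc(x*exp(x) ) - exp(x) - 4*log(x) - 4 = -4*x^2*log(x)^2 - 4*x*log(x) + cot(x*exp(x)) + csc(x*exp(x)) + C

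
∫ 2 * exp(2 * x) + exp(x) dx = (exp(x) - 1)*(exp(x) + 2) + C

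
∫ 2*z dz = z^2 + C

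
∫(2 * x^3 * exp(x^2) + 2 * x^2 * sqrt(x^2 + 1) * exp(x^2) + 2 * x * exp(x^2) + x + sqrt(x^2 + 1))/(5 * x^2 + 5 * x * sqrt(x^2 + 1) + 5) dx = exp(x^2)/5 + log(x + sqrt(x^2 + 1))/5 + C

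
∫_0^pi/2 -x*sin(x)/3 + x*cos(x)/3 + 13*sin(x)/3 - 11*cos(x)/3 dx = pi/6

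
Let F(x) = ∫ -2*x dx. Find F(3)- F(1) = -8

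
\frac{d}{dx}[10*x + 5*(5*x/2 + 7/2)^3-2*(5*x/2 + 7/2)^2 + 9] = 1875*x^2/8 + 2525*x/4 + 3475/8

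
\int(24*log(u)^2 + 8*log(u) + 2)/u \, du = 2*(4*log(u)^2 + 2*log(u) + 1)*log(u) + C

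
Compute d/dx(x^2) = 2*x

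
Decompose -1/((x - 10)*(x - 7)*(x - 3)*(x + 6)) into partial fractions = 1/(1872*(x + 6)) - 1/(252*(x - 3)) + 1/(156*(x - 7)) - 1/(336*(x - 10))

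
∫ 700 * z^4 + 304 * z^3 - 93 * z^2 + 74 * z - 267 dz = 140*z^5 + 76*z^4 - 31*z^3 + 37*z^2 - 267*z + C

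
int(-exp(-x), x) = exp(-x) + C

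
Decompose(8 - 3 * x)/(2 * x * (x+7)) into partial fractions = -29/(14*(x + 7)) + 4/(7*x)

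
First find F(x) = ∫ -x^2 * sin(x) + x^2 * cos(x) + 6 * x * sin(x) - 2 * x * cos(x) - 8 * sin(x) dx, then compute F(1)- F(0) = -4 + cos(1) + sin(1)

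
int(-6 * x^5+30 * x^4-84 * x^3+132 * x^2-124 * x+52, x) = -x^6 + 6*x^5 - 21*x^4 + 44*x^3 - 62*x^2 + 52*x + C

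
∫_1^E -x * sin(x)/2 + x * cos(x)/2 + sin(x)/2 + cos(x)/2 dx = E*(cos(E) + sin(E))/2 - sin(1)/2 - cos(1)/2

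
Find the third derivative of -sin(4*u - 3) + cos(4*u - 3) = 64*sin(4*u - 3) + 64*cos(4*u - 3)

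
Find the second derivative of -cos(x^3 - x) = 9*x^4*cos(x^3 - x) - 6*x^2*cos(x^3 - x) + 6*x*sin(x^3 - x) + cos(x^3 - x)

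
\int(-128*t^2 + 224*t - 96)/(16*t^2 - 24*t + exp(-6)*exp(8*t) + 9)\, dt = log((4*t - 3)^2*exp(6 - 8*t) + 1) + C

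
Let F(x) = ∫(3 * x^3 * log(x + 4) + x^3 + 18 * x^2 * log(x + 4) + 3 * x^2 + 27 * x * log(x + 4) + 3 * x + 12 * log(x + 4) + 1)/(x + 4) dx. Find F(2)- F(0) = -log(4) + 27*log(6)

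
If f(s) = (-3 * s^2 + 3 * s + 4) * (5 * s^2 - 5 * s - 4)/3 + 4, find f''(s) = -60*s^2 + 60*s + 34/3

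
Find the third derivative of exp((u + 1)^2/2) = u^3*exp(u^2/2 + u + 1/2) + 3*u^2*exp(u^2/2 + u + 1/2) + 6*u*exp(u^2/2 + u + 1/2) + 4*exp(u^2/2 + u + 1/2)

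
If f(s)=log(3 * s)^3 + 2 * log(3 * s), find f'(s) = (3*log(s)^2 + 6*log(3)*log(s) + 2 + 3*log(3)^2)/s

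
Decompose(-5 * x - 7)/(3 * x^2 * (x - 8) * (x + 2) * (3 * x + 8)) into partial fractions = 171/(4096*(3*x + 8)) - 1/(80*(x + 2)) - 47/(61440*(x - 8)) - 1/(1536*x) + 7/(384*x^2)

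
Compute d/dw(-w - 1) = -1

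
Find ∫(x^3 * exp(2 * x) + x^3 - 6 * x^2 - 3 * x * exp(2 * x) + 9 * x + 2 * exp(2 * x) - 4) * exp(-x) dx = 2*(x - 1)^3*sinh(x) + C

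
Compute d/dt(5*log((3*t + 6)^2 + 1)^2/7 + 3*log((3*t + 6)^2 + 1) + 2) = (180*t*log(9*t^2 + 36*t + 37) + 378*t + 360*log(9*t^2 + 36*t + 37) + 756)/(63*t^2 + 252*t + 259)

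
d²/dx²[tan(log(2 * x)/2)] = (tan(log(x)/2 + log(2)/2)^3 - tan(log(x)/2 + log(2)/2)^2 + tan(log(x)/2 + log(2)/2) - 1)/(2*x^2)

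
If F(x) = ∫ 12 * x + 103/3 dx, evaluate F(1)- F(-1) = 206/3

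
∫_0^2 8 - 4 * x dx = 8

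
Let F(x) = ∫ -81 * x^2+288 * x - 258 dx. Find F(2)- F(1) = -15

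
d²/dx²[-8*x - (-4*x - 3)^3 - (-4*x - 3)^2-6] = 384*x + 256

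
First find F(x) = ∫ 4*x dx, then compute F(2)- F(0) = 8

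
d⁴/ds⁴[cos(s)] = cos(s)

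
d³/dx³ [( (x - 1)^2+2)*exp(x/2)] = x^2*exp(x/2)/8 + 5*x*exp(x/2)/4 + 15*exp(x/2)/8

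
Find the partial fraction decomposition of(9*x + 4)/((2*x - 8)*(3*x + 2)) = 3/(14*(3*x + 2)) + 10/(7*(x - 4))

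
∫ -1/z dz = -log(z) + C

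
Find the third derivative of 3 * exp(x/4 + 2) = 3*exp(x/4 + 2)/64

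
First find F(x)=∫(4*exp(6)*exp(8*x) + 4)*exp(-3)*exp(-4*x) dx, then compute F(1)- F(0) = -exp(3) - exp(-7) + exp(-3) + exp(7)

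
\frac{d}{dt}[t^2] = 2*t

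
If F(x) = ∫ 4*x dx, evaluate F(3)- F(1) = 16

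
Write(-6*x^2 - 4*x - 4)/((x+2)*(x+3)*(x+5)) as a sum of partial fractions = -67/(3*(x + 5)) + 23/(x + 3) - 20/(3*(x + 2))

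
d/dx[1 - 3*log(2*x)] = -3/x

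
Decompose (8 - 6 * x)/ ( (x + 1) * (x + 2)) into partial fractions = -20/(x + 2) + 14/(x + 1)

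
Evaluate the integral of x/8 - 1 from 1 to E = -49/16 + (-2 + E/4)^2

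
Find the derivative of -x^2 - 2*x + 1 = -2*x - 2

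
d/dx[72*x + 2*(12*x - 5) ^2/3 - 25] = 192*x - 8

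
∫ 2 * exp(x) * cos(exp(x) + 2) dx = 2*sin(exp(x) + 2) + C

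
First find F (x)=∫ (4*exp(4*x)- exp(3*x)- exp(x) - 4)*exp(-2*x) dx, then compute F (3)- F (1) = -exp(3) - 2*(E - exp(-1))^2 - exp(-1) + exp(-3) + E + 2*(-exp(-3) + exp(3))^2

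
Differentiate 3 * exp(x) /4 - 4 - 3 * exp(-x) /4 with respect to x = (3*exp(2*x) + 3)*exp(-x)/4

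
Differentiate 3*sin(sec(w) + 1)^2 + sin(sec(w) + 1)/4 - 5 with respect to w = 6*sin(sec(w) + 1)*cos(sec(w) + 1)*tan(w)*sec(w) + cos(sec(w) + 1)*tan(w)*sec(w)/4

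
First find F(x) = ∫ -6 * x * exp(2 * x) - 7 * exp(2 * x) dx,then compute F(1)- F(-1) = -5*exp(2) - exp(-2)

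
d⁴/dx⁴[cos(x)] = cos(x)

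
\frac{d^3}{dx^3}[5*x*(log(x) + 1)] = -5/x^2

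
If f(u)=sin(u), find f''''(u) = sin(u)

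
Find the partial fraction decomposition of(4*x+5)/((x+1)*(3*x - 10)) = 55/(13*(3*x - 10)) - 1/(13*(x + 1))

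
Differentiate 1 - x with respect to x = -1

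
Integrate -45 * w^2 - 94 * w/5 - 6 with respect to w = -15*w^3 - 47*w^2/5 - 6*w + C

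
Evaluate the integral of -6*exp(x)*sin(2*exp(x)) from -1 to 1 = -3*cos(2*exp(-1)) + 3*cos(2*E)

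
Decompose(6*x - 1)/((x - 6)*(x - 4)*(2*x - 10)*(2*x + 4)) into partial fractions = 13/(1344*(x + 2)) + 23/(48*(x - 4)) - 29/(28*(x - 5)) + 35/(64*(x - 6))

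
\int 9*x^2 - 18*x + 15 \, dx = 3*x^3 - 9*x^2 + 15*x + C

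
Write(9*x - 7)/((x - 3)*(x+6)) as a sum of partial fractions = 61/(9*(x + 6)) + 20/(9*(x - 3))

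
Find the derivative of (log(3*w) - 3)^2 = (2*log(w) - 6 + 2*log(3))/w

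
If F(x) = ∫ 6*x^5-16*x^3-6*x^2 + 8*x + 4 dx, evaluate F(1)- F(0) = 3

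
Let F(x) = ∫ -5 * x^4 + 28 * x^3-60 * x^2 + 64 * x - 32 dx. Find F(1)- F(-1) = -106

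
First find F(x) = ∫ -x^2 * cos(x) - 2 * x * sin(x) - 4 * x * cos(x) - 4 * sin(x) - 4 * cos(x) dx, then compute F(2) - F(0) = -16*sin(2)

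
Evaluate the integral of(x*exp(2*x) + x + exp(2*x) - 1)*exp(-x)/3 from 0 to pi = pi*(-exp(-pi) + exp(pi))/3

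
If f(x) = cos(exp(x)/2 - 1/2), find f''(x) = -(exp(x)*cos((exp(x) - 1)/2) + 2*sin((exp(x) - 1)/2))*exp(x)/4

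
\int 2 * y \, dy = y^2 + C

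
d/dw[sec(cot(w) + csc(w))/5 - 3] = (cos(w)*tan(1/sin(w)) + cos(w)*tan(1/tan(w)) + tan(1/sin(w)) + tan(1/tan(w)))/(5*(tan(1/sin(w))*tan(1/tan(w)) - 1)*sin(w)^2*cos(1/tan(w) + 1/sin(w)))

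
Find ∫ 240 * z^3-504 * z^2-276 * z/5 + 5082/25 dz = 60*z^4 - 168*z^3 - 138*z^2/5 + 5082*z/25 + C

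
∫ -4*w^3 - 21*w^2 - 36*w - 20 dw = -w^4 - 7*w^3 - 18*w^2 - 20*w + C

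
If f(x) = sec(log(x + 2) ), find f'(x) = tan(log(x + 2))*sec(log(x + 2))/(x + 2)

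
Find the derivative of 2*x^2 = 4*x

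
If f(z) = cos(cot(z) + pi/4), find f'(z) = sin(pi/4 + 1/tan(z))/sin(z)^2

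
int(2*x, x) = x^2 + C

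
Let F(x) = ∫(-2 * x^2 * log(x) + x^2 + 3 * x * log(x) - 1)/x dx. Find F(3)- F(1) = 2 - log(3)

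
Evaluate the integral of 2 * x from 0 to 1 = 1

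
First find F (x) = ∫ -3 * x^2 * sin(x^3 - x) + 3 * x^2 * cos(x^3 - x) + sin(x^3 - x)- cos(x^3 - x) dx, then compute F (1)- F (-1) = 0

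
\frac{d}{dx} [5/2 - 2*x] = -2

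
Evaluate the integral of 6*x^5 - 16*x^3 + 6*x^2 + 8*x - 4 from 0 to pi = -1 + (-2*pi + 1 + pi^3)^2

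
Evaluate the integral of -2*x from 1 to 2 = -3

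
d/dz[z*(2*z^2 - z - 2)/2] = 3*z^2 - z - 1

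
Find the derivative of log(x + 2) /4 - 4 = 1/(4*x + 8)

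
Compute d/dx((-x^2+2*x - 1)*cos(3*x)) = 3*x^2*sin(3*x) - 6*x*sin(3*x) - 2*x*cos(3*x) + 3*sin(3*x) + 2*cos(3*x)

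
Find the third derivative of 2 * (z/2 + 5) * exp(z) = z*exp(z) + 13*exp(z)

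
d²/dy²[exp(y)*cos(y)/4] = -exp(y)*sin(y)/2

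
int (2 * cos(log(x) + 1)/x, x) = 2*sin(log(x) + 1) + C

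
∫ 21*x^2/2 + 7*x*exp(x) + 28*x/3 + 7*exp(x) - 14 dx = 7*x*(3*x^2 + 4*x + 6*exp(x) - 12)/6 + C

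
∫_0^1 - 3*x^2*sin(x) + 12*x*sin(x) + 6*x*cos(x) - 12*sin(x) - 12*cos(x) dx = -12 + 3*cos(1)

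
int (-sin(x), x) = cos(x) + C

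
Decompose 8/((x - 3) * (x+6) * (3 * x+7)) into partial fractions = -9/(22*(3*x + 7)) + 8/(99*(x + 6)) + 1/(18*(x - 3))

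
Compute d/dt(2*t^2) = 4*t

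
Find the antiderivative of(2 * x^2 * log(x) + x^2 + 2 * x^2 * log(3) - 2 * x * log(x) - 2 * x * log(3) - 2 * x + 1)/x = (x - 1)^2*log(3*x) + C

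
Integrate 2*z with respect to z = z^2 + C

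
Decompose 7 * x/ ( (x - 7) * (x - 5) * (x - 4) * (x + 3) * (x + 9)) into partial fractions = -3/(832*(x + 9)) + 1/(160*(x + 3)) + 4/(39*(x - 4)) - 5/(32*(x - 5)) + 49/(960*(x - 7))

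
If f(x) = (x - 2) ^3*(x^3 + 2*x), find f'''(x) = 120*x^3 - 360*x^2 + 336*x - 120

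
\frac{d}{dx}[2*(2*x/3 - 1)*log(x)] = (4*x*log(x) + 4*x - 6)/(3*x)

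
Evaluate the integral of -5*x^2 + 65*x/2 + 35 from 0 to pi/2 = -5*pi^3/24 + 65*pi^2/16 + 35*pi/2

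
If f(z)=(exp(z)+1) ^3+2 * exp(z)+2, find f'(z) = 3*exp(3*z) + 6*exp(2*z) + 5*exp(z)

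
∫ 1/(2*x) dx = log(2*x)/2 + C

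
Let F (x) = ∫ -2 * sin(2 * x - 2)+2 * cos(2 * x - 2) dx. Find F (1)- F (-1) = sin(4) - cos(4) + 1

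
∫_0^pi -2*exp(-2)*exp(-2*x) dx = -exp(-2) + exp(-2*pi - 2)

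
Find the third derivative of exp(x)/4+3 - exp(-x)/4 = (exp(2*x) + 1)*exp(-x)/4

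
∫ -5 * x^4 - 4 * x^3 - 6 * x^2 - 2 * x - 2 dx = -x^5 - x^4 - 2*x^3 - x^2 - 2*x + C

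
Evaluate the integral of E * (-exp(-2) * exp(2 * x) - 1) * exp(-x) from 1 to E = -exp(-1 + E) + exp(1 - E)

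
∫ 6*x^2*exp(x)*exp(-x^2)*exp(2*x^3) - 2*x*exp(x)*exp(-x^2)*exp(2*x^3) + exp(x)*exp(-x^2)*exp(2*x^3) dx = exp(x*(2*x^2 - x + 1)) + C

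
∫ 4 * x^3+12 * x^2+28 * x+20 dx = x^4 + 4*x^3 + 14*x^2 + 20*x + C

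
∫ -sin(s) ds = cos(s) + C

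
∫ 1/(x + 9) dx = log(x + 9) + C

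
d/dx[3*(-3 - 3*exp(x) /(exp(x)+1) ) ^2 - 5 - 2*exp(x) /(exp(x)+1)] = (106*exp(2*x) + 52*exp(x))/(exp(3*x) + 3*exp(2*x) + 3*exp(x) + 1)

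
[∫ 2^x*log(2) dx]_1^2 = 2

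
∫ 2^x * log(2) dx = 2^x + C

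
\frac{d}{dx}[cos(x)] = -sin(x)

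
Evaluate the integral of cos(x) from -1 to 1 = 2*sin(1)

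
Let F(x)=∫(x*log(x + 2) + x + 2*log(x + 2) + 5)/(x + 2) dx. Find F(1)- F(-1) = 6*log(3)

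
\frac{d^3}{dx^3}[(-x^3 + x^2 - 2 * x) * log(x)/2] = (-6*x^2*log(x) - 11*x^2 + 2*x + 2)/(2*x^2)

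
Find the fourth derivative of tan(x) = 24*tan(x)^5 + 40*tan(x)^3 + 16*tan(x)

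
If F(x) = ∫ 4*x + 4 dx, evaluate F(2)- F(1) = 10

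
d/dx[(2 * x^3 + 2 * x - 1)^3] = 72*x^8 + 168*x^6 - 72*x^5 + 120*x^4 - 96*x^3 + 42*x^2 - 24*x + 6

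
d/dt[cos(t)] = -sin(t)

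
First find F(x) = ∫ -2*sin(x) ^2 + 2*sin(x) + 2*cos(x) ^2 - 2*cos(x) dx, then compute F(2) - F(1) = -(-1 + cos(1) + sin(1))^2 + (-1 + cos(2) + sin(2))^2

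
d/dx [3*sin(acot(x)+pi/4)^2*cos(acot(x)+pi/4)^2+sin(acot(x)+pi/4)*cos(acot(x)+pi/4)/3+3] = (18*sin(acot(x) + pi/4)^3*cos(acot(x) + pi/4) + sin(acot(x) + pi/4)^2 - 18*sin(acot(x) + pi/4)*cos(acot(x) + pi/4)^3 - cos(acot(x) + pi/4)^2)/(3*x^2 + 3)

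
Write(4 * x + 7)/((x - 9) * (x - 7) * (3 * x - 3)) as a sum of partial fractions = 11/(144*(x - 1)) - 35/(36*(x - 7)) + 43/(48*(x - 9))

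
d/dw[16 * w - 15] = 16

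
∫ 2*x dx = x^2 + C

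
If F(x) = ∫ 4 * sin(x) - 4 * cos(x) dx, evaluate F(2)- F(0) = -4*sin(2) - 4*cos(2) + 4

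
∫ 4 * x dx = 2*x^2 + C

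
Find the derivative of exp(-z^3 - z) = (-3*z^2 - 1)*exp(-z^3 - z)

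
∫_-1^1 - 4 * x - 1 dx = -2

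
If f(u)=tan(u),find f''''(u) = 24*tan(u)^5 + 40*tan(u)^3 + 16*tan(u)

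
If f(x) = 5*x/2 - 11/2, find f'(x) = 5/2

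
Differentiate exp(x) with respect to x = exp(x)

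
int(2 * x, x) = x^2 + C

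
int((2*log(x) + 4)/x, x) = (log(x) + 2)^2 + C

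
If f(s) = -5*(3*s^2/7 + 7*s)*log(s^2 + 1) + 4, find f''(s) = (-30*s^4*log(s^2 + 1) - 90*s^4 - 490*s^3 - 60*s^2*log(s^2 + 1) - 150*s^2 - 1470*s - 30*log(s^2 + 1))/(7*s^4 + 14*s^2 + 7)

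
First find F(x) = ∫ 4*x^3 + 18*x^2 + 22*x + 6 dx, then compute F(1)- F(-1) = 24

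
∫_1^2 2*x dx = 3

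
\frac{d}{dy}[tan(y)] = cos(y)^(-2)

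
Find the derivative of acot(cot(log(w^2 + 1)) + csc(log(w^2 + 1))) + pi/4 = w/(w^2 + 1)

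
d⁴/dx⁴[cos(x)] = cos(x)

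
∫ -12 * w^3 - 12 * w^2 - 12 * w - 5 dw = -3*w^4 - 4*w^3 - 6*w^2 - 5*w + C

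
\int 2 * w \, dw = w^2 + C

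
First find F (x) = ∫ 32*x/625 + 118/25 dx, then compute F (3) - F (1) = 6028/625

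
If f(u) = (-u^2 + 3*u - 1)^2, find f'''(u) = 24*u - 36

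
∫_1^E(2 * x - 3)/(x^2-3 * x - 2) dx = -log(8) + log(-2*exp(2) + 4 + 6*E)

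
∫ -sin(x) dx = cos(x) + C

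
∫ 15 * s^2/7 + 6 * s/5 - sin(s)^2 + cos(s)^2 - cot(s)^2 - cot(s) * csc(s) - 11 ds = 5*s^3/7 + 3*s^2/5 - 10*s + sin(2*s)/2 + cot(s) + csc(s) + C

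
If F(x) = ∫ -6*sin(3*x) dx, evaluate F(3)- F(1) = 2*cos(9) - 2*cos(3)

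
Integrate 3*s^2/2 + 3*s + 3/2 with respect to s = s^3/2 + 3*s^2/2 + 3*s/2 + C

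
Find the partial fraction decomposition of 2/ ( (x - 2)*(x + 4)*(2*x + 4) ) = 1/(12*(x + 4)) - 1/(8*(x + 2)) + 1/(24*(x - 2))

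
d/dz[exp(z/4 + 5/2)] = exp(z/4 + 5/2)/4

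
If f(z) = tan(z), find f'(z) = cos(z)^(-2)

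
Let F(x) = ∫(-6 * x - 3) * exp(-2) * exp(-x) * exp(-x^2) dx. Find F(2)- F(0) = -3*exp(-2) + 3*exp(-8)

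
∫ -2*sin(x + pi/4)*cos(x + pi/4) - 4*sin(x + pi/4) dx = (cos(x + pi/4) + 2)^2 + C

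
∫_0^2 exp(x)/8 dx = -1/8 + exp(2)/8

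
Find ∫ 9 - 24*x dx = -12*x^2 + 9*x + C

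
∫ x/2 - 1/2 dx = x^2/4 - x/2 + C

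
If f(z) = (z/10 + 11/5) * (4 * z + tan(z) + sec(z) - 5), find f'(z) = z*tan(z)^2/10 + z*tan(z)*sec(z)/10 + 9*z/10 + 11*tan(z)^2/5 + 11*tan(z)*sec(z)/5 + tan(z)/10 + sec(z)/10 + 21/2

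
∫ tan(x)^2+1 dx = tan(x) + C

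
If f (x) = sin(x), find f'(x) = cos(x)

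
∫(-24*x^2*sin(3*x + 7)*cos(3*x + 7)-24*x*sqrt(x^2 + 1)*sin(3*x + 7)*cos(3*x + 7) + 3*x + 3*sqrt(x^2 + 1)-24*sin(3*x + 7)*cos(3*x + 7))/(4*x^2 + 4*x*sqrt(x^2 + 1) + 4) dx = 3*log(x + sqrt(x^2 + 1))/4 + cos(3*x + 7)^2 + C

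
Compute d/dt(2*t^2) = 4*t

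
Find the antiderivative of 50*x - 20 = 25*x^2 - 20*x + C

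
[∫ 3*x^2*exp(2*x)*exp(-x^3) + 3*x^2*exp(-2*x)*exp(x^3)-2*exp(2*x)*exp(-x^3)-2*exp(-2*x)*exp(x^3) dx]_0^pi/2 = -exp(pi - pi^3/8) + exp(-pi + pi^3/8)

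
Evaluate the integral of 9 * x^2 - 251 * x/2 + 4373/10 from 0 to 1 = 7551/20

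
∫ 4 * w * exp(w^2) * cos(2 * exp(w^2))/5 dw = sin(2*exp(w^2))/5 + C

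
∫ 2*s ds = s^2 + C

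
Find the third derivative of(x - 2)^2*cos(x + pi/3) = x^2*sin(x + pi/3) - 4*x*sin(x + pi/3) - 6*x*cos(x + pi/3) - 2*sin(x + pi/3) + 12*cos(x + pi/3)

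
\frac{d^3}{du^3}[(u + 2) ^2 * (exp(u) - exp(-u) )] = (u^2*exp(2*u) + u^2 + 10*u*exp(2*u) - 2*u + 22*exp(2*u) - 2)*exp(-u)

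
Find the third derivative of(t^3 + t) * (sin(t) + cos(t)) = sqrt(2)*(-t^3*cos(t + pi/4) - 9*t^2*sin(t + pi/4) + 17*t*cos(t + pi/4) + 3*sin(t + pi/4))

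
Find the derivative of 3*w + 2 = 3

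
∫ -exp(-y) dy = exp(-y) + C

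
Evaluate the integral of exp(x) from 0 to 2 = -1 + exp(2)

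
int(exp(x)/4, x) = exp(x)/4 + C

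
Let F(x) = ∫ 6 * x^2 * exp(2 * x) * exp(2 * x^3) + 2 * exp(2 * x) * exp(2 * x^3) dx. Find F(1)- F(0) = -1 + exp(4)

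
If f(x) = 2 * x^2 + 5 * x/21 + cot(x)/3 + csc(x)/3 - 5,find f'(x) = 4*x - cot(x)^2/3 - cot(x)*csc(x)/3 - 2/21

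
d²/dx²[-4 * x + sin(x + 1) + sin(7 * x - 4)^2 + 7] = -sin(x + 1) + 98*cos(14*x - 8)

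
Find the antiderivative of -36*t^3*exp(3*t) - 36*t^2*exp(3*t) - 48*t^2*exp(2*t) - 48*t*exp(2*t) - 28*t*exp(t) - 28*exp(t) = 4*t*(-3*t^2*exp(2*t) - 6*t*exp(t) - 7)*exp(t) + C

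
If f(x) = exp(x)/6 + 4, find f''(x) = exp(x)/6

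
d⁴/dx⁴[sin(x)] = sin(x)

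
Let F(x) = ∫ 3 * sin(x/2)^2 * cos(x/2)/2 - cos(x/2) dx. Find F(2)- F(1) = -2*sin(1) - sin(1/2)^3 + sin(1)^3 + 2*sin(1/2)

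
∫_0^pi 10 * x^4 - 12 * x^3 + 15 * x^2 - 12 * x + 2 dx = (2*pi + pi^3)*(-3*pi + 1 + 2*pi^2)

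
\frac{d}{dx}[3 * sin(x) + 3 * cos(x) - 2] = -3*sin(x) + 3*cos(x)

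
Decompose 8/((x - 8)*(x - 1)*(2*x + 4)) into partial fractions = 2/(15*(x + 2)) - 4/(21*(x - 1)) + 2/(35*(x - 8))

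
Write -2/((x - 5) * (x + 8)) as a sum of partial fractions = 2/(13*(x + 8)) - 2/(13*(x - 5))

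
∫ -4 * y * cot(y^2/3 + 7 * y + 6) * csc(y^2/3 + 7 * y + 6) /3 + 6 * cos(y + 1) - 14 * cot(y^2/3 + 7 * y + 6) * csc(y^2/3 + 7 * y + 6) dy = 6*sin(y + 1) + 2*csc(y^2/3 + 7*y + 6) + C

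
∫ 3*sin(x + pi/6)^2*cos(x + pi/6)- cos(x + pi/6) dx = -sin(x + pi/6)*cos(x + pi/6)^2 + C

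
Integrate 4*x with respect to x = 2*x^2 + C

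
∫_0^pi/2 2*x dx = pi^2/4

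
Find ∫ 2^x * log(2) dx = 2^x + C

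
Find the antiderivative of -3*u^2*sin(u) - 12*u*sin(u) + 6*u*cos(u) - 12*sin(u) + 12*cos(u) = 3*(u + 2)^2*cos(u) + C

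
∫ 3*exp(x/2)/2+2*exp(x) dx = 3*exp(x/2) + 2*exp(x) + C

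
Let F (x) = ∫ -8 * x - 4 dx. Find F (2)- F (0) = -24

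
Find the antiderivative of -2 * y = -y^2 + C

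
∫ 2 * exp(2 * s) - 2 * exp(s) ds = (exp(s) - 1)^2 + C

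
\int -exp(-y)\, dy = exp(-y) + C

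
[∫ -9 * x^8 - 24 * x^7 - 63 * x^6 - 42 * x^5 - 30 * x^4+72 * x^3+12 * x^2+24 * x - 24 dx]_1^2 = -2736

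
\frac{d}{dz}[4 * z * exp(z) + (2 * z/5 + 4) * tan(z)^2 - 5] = 4*z*exp(z) + 4*z*sin(z)/(5*cos(z)^3) + 4*exp(z) + 8*sin(z)/cos(z)^3 - 2/5 + 2/(5*cos(z)^2)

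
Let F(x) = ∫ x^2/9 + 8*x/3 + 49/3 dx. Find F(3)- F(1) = 1196/27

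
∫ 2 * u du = u^2 + C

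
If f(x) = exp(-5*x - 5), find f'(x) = -5*exp(-5*x - 5)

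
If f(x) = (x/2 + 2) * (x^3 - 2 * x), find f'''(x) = 12*x + 12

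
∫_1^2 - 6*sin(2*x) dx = 3*cos(4) - 3*cos(2)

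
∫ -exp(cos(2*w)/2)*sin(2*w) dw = exp(cos(2*w)/2) + C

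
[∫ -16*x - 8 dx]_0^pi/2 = -2*pi^2 - 4*pi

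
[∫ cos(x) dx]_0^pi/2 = 1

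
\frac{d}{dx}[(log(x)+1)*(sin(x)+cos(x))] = sqrt(2)*(x*log(x)*cos(x + pi/4) + x*cos(x + pi/4) + sin(x + pi/4))/x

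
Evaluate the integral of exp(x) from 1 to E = -E + exp(E)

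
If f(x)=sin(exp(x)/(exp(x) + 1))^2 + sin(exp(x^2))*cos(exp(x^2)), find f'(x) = (2*x*exp(2*x)*exp(x^2)*cos(2*exp(x^2)) + 4*x*exp(x)*exp(x^2)*cos(2*exp(x^2)) + 2*x*exp(x^2)*cos(2*exp(x^2)) + exp(x)*sin(2*exp(x)/(exp(x) + 1)))/(exp(2*x) + 2*exp(x) + 1)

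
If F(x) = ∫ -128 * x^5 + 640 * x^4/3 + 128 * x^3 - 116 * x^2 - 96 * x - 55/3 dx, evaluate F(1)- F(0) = -155/3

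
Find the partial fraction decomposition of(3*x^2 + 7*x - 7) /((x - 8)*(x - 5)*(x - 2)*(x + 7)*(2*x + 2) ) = 91/(19440*(x + 7)) + 11/(1944*(x + 1)) + 19/(972*(x - 2)) - 103/(1296*(x - 5)) + 241/(4860*(x - 8))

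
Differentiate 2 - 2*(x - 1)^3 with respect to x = -6*x^2 + 12*x - 6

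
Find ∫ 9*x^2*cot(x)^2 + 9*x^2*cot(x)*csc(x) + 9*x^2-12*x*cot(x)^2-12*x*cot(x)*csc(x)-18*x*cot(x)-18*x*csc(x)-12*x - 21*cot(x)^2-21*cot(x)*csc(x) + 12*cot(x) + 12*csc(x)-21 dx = (cot(x) + csc(x))*(-9*x^2 + 12*x + 21) + C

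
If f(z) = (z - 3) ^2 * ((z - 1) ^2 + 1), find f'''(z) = 24*z - 48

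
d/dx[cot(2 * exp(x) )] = -2*exp(x)/sin(2*exp(x))^2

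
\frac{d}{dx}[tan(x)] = cos(x)^(-2)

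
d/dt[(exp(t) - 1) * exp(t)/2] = exp(2*t) - exp(t)/2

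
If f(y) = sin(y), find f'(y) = cos(y)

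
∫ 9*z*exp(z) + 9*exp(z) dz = 9*z*exp(z) + C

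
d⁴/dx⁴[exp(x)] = exp(x)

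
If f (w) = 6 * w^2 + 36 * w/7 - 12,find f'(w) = 12*w + 36/7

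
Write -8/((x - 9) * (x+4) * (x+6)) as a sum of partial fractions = -4/(15*(x + 6)) + 4/(13*(x + 4)) - 8/(195*(x - 9))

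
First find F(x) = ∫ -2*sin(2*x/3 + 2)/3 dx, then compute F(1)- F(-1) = cos(8/3) - cos(4/3)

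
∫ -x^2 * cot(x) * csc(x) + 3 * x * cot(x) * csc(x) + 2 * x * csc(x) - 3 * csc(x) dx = x*(x - 3)*csc(x) + C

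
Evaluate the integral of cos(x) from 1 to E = -sin(1) + sin(E)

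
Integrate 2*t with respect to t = t^2 + C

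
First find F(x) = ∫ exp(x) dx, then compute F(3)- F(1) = -E + exp(3)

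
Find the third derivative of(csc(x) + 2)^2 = 4*(1 + 2/sin(x) - 6/sin(x)^2 - 6/sin(x)^3)*cos(x)/sin(x)^2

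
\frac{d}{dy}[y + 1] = 1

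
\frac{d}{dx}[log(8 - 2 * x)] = 1/(x - 4)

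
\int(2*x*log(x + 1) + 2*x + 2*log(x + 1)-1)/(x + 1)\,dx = (2*x - 1)*log(x + 1) + C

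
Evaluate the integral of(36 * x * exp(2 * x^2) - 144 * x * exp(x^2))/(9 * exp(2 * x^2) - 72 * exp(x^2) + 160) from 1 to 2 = -log((-3 + 3*E/4)^2 + 1) + log(1 + (-3 + 3*exp(4)/4)^2)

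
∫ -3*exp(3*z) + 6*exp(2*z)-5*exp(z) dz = -(exp(z) - 1)^3 - 2*exp(z) + C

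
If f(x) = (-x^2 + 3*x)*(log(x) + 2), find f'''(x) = (-2*x - 3)/x^2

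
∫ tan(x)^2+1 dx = tan(x) + C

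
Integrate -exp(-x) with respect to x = exp(-x) + C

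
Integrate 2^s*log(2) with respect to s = 2^s + C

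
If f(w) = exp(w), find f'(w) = exp(w)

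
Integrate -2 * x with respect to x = -x^2 + C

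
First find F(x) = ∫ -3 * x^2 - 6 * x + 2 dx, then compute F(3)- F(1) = -46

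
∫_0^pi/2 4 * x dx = pi^2/2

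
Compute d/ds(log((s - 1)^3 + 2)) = (3*s^2 - 6*s + 3)/(s^3 - 3*s^2 + 3*s + 1)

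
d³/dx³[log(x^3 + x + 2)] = (6*x^6 - 6*x^4 - 84*x^3 + 6*x^2 - 12*x + 26)/(x^9 + 3*x^7 + 6*x^6 + 3*x^5 + 12*x^4 + 13*x^3 + 6*x^2 + 12*x + 8)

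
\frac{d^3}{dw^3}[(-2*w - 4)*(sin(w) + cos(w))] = -2*w*sin(w) + 2*w*cos(w) + 2*sin(w) + 10*cos(w)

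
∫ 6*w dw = 3*w^2 + C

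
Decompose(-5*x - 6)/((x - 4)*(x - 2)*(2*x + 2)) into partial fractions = -1/(30*(x + 1)) + 4/(3*(x - 2)) - 13/(10*(x - 4))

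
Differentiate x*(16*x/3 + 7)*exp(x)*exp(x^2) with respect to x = 32*x^3*exp(x^2 + x)/3 + 58*x^2*exp(x^2 + x)/3 + 53*x*exp(x^2 + x)/3 + 7*exp(x^2 + x)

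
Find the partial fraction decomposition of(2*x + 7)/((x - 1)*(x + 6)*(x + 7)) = -7/(8*(x + 7)) + 5/(7*(x + 6)) + 9/(56*(x - 1))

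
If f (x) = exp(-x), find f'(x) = -exp(-x)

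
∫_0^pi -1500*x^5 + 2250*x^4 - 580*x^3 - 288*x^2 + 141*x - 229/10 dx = -2*(-3*pi + 5*pi^2)^3 - 149*pi/10 - 32 + 2*(-4 + pi/2)^2 + 25*pi^2 + 5*(-3*pi + 5*pi^2)^2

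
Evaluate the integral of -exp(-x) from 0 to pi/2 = -1 + exp(-pi/2)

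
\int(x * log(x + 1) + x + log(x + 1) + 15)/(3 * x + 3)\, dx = (x + 15)*log(x + 1)/3 + C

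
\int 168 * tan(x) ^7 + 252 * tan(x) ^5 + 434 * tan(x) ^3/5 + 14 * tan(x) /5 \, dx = 28*tan(x)^6 + 21*tan(x)^4 + 7*tan(x)^2/5 + C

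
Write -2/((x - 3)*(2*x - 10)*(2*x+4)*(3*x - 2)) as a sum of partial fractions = -27/(1456*(3*x - 2)) + 1/(560*(x + 2)) + 1/(140*(x - 3)) - 1/(364*(x - 5))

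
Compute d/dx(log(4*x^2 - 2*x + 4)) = (4*x - 1)/(2*x^2 - x + 2)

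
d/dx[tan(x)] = cos(x)^(-2)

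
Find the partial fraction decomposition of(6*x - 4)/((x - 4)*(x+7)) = 46/(11*(x + 7)) + 20/(11*(x - 4))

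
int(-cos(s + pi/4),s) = -sin(s + pi/4) + C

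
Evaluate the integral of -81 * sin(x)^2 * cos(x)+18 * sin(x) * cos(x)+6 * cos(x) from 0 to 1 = 3*(-9*sin(1)^2 + 2 + 3*sin(1))*sin(1)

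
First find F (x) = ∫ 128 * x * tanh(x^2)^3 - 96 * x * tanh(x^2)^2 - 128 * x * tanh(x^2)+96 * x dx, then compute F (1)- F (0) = -32*tanh(1)^2 + 48*tanh(1)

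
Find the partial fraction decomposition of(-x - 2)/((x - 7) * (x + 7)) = -5/(14*(x + 7)) - 9/(14*(x - 7))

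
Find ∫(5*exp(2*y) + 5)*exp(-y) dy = 10*sinh(y) + C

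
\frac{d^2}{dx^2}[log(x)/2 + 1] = -1/(2*x^2)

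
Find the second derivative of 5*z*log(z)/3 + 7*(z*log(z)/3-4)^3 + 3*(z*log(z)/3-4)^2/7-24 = (98*z^2*log(z)^3 + 245*z^2*log(z)^2 + 98*z^2*log(z) - 1170*z*log(z)^2 - 3510*z*log(z) - 1170*z + 7089)/(63*z)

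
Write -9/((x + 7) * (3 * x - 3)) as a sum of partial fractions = 3/(8*(x + 7)) - 3/(8*(x - 1))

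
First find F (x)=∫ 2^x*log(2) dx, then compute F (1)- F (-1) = 3/2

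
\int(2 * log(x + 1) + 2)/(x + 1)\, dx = (log(x + 1) + 2)*log(x + 1) + C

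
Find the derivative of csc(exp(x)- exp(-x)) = -(exp(2*x) + 1)*exp(-x)*cos(exp(x) - exp(-x))/sin(exp(x) - exp(-x))^2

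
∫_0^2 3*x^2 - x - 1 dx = 4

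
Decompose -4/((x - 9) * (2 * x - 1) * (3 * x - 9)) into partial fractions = -16/(255*(2*x - 1)) + 2/(45*(x - 3)) - 2/(153*(x - 9))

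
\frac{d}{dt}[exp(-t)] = -exp(-t)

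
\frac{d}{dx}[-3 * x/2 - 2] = -3/2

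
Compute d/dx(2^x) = 2^x*log(2)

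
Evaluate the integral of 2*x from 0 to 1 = 1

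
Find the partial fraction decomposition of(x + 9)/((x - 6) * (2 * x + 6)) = -1/(3*(x + 3)) + 5/(6*(x - 6))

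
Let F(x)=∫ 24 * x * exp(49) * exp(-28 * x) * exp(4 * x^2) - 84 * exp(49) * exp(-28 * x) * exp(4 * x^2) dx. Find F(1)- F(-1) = -3*exp(81) + 3*exp(25)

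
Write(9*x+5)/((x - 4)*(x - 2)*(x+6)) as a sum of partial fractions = -49/(80*(x + 6)) - 23/(16*(x - 2)) + 41/(20*(x - 4))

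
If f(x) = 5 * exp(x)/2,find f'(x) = 5*exp(x)/2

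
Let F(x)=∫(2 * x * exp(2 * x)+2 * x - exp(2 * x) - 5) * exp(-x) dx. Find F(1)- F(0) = -E + exp(-1)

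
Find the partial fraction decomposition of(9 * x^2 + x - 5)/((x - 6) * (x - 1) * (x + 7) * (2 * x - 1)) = -6/(55*(2*x - 1)) - 11/(40*(x + 7)) - 1/(8*(x - 1)) + 5/(11*(x - 6))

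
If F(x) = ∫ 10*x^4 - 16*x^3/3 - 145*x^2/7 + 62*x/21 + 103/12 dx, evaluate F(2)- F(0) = 21/2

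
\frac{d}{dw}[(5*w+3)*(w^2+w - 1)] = 15*w^2 + 16*w - 2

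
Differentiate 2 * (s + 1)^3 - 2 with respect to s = 6*s^2 + 12*s + 6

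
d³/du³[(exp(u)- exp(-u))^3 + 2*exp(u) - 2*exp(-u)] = (27*exp(6*u) - exp(4*u) - exp(2*u) + 27)*exp(-3*u)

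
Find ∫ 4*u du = 2*u^2 + C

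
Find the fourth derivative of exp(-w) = exp(-w)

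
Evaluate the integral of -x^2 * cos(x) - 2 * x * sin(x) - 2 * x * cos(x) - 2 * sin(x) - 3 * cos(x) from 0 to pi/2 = -(1 + pi/2)^2 - 2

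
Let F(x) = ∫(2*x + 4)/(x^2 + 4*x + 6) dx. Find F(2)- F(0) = -log(6) + log(18)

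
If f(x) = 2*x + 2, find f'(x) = 2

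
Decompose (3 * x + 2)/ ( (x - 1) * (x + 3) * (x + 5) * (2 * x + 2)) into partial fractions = 13/(96*(x + 5)) - 7/(32*(x + 3)) + 1/(32*(x + 1)) + 5/(96*(x - 1))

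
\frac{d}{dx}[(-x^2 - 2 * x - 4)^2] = 4*x^3 + 12*x^2 + 24*x + 16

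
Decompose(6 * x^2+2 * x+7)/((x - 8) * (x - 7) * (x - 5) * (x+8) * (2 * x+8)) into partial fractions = 25/(1664*(x + 8)) - 95/(9504*(x + 4)) + 167/(1404*(x - 5)) - 21/(44*(x - 7)) + 407/(1152*(x - 8))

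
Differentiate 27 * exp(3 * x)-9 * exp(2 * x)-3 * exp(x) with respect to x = 81*exp(3*x) - 18*exp(2*x) - 3*exp(x)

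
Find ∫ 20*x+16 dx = 10*x^2 + 16*x + C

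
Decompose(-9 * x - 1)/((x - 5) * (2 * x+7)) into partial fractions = -61/(17*(2*x + 7)) - 46/(17*(x - 5))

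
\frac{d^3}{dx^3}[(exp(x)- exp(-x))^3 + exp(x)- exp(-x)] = (27*exp(6*x) - 2*exp(4*x) - 2*exp(2*x) + 27)*exp(-3*x)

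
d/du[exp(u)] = exp(u)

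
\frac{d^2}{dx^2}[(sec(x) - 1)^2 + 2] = 6*tan(x)^4 + 8*tan(x)^2 + 2 + 2/cos(x) - 4/cos(x)^3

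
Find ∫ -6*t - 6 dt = -3*t^2 - 6*t + C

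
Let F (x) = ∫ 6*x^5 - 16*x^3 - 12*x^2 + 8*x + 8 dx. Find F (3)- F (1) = 352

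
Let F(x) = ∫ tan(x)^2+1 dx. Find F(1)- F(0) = tan(1)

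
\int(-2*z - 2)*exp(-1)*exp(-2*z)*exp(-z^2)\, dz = exp(-(z + 1)^2) + C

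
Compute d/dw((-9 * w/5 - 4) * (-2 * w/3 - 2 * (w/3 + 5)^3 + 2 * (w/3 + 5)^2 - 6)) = 8*w^3/15 + 796*w^2/45 + 8248*w/45 + 2734/5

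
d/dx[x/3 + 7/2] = 1/3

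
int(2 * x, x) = x^2 + C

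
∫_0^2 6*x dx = 12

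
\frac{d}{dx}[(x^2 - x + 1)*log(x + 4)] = (2*x^2*log(x + 4) + x^2 + 7*x*log(x + 4) - x - 4*log(x + 4) + 1)/(x + 4)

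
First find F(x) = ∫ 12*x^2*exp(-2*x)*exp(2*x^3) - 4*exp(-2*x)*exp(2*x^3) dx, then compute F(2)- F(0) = -2 + 2*exp(12)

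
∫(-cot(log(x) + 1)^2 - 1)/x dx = cot(log(x) + 1) + C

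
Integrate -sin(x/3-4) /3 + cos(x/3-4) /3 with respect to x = sqrt(2)*cos(-x/3 + pi/4 + 4) + C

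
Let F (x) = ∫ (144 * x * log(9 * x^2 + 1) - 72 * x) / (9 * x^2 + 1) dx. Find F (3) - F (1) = -4*log(10)^2 - 4*log(82) + 4*log(10) + 4*log(82)^2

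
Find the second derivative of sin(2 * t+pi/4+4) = -4*sin(2*t + pi/4 + 4)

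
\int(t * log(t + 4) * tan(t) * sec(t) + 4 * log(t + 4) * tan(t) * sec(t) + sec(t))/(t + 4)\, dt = log(t + 4)*sec(t) + C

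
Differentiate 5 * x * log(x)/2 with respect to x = 5*log(x)/2 + 5/2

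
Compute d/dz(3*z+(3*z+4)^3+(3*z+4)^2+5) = 81*z^2 + 234*z + 171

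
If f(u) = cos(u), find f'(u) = -sin(u)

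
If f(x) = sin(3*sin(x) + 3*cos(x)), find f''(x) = 18*sin(x)*sin(3*sqrt(2)*sin(x + pi/4))*cos(x) - 9*sin(3*sqrt(2)*sin(x + pi/4)) - 3*sqrt(2)*sin(x + pi/4)*cos(3*sqrt(2)*sin(x + pi/4))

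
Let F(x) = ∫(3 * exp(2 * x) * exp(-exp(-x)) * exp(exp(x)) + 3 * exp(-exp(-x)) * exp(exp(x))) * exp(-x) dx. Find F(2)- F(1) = -3*exp(E - exp(-1)) + 3*exp(-exp(-2) + exp(2))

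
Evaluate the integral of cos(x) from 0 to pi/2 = 1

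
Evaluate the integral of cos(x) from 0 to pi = 0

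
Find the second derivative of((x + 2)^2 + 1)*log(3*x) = (2*x^2*log(x) + 2*x^2*log(3) + 3*x^2 + 4*x - 5)/x^2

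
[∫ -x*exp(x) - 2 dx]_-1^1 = -4 - 2*exp(-1)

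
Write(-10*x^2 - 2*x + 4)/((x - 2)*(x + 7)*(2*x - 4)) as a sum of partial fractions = -236/(81*(x + 7)) - 169/(81*(x - 2)) - 20/(9*(x - 2)^2)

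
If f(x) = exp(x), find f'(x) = exp(x)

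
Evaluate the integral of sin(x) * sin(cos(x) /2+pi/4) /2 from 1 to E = -cos(cos(1)/2 + pi/4) + cos(cos(E)/2 + pi/4)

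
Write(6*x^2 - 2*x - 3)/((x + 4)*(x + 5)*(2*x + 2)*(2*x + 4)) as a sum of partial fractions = -157/(48*(x + 5)) + 101/(24*(x + 4)) - 25/(24*(x + 2)) + 5/(48*(x + 1))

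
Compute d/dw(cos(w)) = -sin(w)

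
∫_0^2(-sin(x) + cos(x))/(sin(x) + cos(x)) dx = log(sin(pi/4 + 2)) + log(2)/2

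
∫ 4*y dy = 2*y^2 + C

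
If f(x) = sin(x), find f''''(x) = sin(x)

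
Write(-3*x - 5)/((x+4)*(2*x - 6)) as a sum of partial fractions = -1/(2*(x + 4)) - 1/(x - 3)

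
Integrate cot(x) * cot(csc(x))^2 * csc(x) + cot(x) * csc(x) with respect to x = cot(csc(x)) + C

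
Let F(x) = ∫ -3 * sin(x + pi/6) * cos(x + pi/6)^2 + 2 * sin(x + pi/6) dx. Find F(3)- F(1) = cos(pi/6 + 3)^3 - cos(pi/6 + 1)^3 + 2*cos(pi/6 + 1) - 2*cos(pi/6 + 3)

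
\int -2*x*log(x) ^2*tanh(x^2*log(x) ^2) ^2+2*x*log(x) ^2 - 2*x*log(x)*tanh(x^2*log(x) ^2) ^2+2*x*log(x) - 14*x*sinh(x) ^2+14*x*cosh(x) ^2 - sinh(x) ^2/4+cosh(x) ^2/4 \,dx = 7*x^2 + x/4 + tanh(x^2*log(x)^2) + C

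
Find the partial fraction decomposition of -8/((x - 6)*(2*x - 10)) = 4/(x - 5) - 4/(x - 6)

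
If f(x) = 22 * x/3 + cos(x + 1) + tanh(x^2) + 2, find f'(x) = 2*x/cosh(x^2)^2 - sin(x + 1) + 22/3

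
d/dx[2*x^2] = 4*x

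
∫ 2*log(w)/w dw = log(w)^2 + C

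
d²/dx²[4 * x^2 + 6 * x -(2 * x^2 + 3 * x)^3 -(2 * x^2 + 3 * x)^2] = -240*x^4 - 720*x^3 - 696*x^2 - 234*x - 10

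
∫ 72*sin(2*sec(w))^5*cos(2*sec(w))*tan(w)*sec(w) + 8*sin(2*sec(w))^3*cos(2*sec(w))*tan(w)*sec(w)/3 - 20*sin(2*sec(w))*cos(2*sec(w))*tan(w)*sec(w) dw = (18*sin(2*sec(w))^4 + sin(2*sec(w))^2 - 15)*sin(2*sec(w))^2/3 + C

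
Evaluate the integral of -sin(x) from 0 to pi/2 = -1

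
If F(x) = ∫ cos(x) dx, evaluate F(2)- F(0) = sin(2)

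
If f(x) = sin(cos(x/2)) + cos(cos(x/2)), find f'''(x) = sqrt(2)*(sin(x/2)^2*cos(cos(x/2) + pi/4) - 3*sin(cos(x/2) + pi/4)*cos(x/2) + cos(cos(x/2) + pi/4))*sin(x/2)/8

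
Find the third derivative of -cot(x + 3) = 6*cot(x + 3)^4 + 8*cot(x + 3)^2 + 2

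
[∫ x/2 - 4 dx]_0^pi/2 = -16 + (-4 + pi/4)^2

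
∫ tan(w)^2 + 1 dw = tan(w) + C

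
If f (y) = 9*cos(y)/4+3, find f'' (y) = -9*cos(y)/4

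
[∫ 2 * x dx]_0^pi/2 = pi^2/4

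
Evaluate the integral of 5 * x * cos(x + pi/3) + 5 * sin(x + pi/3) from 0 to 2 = 10*sin(pi/3 + 2)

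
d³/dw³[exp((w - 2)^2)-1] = 8*w^3*exp(w^2 - 4*w + 4) - 48*w^2*exp(w^2 - 4*w + 4) + 108*w*exp(w^2 - 4*w + 4) - 88*exp(w^2 - 4*w + 4)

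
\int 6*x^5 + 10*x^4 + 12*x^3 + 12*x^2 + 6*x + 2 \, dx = x^6 + 2*x^5 + 3*x^4 + 4*x^3 + 3*x^2 + 2*x + C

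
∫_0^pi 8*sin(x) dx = 16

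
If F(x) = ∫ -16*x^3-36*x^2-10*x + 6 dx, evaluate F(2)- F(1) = -153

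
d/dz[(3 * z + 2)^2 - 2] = 18*z + 12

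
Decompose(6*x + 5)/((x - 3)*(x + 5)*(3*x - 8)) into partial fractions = -189/(23*(3*x - 8)) - 25/(184*(x + 5)) + 23/(8*(x - 3))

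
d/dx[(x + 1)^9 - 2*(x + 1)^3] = 9*x^8 + 72*x^7 + 252*x^6 + 504*x^5 + 630*x^4 + 504*x^3 + 246*x^2 + 60*x + 3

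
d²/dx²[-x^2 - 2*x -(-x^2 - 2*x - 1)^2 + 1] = -12*x^2 - 24*x - 14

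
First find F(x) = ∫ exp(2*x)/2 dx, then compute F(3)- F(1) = -exp(2)/4 + exp(6)/4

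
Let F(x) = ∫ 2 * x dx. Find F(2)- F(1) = 3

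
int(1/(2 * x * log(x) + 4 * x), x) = log(log(x) + 2)/2 + C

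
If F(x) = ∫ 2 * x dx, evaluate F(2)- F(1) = 3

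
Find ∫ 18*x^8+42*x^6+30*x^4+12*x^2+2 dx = 2*x^9 + 6*x^7 + 6*x^5 + 4*x^3 + 2*x + C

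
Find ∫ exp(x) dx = exp(x) + C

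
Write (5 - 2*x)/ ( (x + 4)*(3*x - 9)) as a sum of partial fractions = -13/(21*(x + 4)) - 1/(21*(x - 3))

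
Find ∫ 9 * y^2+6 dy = 3*y^3 + 6*y + C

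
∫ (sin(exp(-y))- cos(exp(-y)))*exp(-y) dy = sqrt(2)*sin(pi/4 + exp(-y)) + C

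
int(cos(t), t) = sin(t) + C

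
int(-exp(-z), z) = exp(-z) + C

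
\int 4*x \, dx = 2*x^2 + C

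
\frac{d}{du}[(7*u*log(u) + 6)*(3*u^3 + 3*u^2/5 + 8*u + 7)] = 84*u^3*log(u) + 21*u^3 + 63*u^2*log(u)/5 + 291*u^2/5 + 112*u*log(u) + 316*u/5 + 49*log(u) + 97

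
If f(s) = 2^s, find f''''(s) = 2^s*log(2)^4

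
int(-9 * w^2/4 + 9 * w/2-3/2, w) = -3*w^3/4 + 9*w^2/4 - 3*w/2 + C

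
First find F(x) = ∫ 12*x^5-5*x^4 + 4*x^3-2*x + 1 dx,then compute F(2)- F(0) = 110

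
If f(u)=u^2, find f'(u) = 2*u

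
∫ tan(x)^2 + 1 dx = tan(x) + C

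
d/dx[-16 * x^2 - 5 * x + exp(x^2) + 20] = 2*x*exp(x^2) - 32*x - 5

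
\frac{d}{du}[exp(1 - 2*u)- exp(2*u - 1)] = (-2*exp(4*u - 2) - 2)*exp(1 - 2*u)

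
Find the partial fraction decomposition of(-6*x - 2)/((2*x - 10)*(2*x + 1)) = -1/(11*(2*x + 1)) - 16/(11*(x - 5))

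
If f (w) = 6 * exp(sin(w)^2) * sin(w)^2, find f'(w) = 3*(3*sin(2*w) - sin(4*w)/2)*exp(1/2 - cos(2*w)/2)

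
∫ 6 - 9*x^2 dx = -3*x^3 + 6*x + C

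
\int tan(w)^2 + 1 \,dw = tan(w) + C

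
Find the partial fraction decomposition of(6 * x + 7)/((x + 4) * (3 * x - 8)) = 69/(20*(3*x - 8)) + 17/(20*(x + 4))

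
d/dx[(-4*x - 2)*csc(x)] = 4*x*cot(x)*csc(x) + 2*cot(x)*csc(x) - 4*csc(x)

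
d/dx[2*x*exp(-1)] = 2*exp(-1)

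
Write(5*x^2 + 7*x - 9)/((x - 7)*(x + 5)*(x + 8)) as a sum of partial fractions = 17/(3*(x + 8)) - 9/(4*(x + 5)) + 19/(12*(x - 7))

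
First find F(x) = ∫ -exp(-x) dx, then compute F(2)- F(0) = -1 + exp(-2)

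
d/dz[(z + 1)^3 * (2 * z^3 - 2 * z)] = 12*z^5 + 30*z^4 + 16*z^3 - 12*z^2 - 12*z - 2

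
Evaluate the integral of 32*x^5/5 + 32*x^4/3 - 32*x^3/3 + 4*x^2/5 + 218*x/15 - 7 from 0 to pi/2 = -7*pi/2 + pi^2 + (-pi^3/2 - pi^2 + 7*pi/2)^2/15 + pi^3/2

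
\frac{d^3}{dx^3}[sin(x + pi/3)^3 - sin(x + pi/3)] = (-54*sqrt(3)*sin(x)*cos(x) - 54*cos(x)^2 + 1)*cos(x + pi/3)/4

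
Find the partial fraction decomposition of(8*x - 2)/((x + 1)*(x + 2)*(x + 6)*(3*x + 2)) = -99/(32*(3*x + 2)) + 5/(32*(x + 6)) - 9/(8*(x + 2)) + 2/(x + 1)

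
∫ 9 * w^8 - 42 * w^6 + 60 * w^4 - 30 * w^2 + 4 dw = w^9 - 6*w^7 + 12*w^5 - 10*w^3 + 4*w + C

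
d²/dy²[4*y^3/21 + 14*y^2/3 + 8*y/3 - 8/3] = 8*y/7 + 28/3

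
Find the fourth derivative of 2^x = 2^x*log(2)^4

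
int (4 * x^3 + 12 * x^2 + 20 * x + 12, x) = x^4 + 4*x^3 + 10*x^2 + 12*x + C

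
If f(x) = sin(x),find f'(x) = cos(x)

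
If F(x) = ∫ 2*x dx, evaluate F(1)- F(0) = 1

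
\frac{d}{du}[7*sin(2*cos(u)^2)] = -28*sin(u)*cos(u)*cos(2*cos(u)^2)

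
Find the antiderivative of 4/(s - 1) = 4*log(s - 1) + C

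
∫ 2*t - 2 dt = t^2 - 2*t + C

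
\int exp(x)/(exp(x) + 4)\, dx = log(exp(x) + 4) + C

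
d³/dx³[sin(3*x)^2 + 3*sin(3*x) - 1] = -108*sin(6*x) - 81*cos(3*x)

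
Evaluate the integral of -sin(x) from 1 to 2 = -cos(1) + cos(2)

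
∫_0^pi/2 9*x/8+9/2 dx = -9 + (3*pi/8 + 3)^2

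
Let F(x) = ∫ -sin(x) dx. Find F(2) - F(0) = -1 + cos(2)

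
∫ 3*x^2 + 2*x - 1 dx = x^3 + x^2 - x + C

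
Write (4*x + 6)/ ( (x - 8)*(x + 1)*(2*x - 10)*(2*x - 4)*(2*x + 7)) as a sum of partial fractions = -32/(21505*(2*x + 7)) - 1/(1620*(x + 1)) + 7/(1188*(x - 2)) - 13/(1836*(x - 5)) + 19/(7452*(x - 8))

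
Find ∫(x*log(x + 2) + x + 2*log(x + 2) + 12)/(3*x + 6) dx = (x + 12)*log(x + 2)/3 + C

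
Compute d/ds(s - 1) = 1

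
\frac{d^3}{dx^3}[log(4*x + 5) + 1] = 128/(64*x^3 + 240*x^2 + 300*x + 125)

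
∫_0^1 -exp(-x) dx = -1 + exp(-1)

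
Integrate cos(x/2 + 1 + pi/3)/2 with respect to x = sin(x/2 + 1 + pi/3) + C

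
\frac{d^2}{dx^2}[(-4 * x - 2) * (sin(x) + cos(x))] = 4*x*sin(x) + 4*x*cos(x) + 10*sin(x) - 6*cos(x)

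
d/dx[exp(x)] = exp(x)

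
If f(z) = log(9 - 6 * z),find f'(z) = 2/(2*z - 3)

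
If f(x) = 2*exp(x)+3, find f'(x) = 2*exp(x)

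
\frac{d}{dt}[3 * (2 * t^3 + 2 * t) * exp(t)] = 6*t^3*exp(t) + 18*t^2*exp(t) + 6*t*exp(t) + 6*exp(t)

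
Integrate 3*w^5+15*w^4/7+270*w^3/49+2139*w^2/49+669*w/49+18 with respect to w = w^6/2 + 3*w^5/7 + 135*w^4/98 + 713*w^3/49 + 669*w^2/98 + 18*w + C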